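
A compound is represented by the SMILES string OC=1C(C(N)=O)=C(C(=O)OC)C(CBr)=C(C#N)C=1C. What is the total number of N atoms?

Scan the SMILES for N atoms (remember two-letter symbols like Cl and Br are single atoms).
Nitrogen count: 2.

2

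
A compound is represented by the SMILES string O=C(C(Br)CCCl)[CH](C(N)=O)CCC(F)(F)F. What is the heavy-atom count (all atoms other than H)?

Every atom symbol written in the SMILES (organic subset) is one heavy atom; implicit H are not written.
Heavy atoms by element → Br:1, C:9, Cl:1, F:3, N:1, O:2.
Total: 17.

17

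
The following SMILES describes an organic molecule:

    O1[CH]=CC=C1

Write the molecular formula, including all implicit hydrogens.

C4H4O

Walk through each heavy atom and fill implicit hydrogens from standard valence (C 4, N 3, O 2, S 2, halogen 1):
  atom 1: O, bond orders sum to 2 (valence 2) → 0 H
  atom 2: C with explicit H count 1
  atom 3: C, bond orders sum to 3 (valence 4) → 1 H
  atom 4: C, bond orders sum to 3 (valence 4) → 1 H
  atom 5: C, bond orders sum to 3 (valence 4) → 1 H
Totals → C:4, H:4, O:1.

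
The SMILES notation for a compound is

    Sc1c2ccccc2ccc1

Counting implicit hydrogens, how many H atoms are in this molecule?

8

Walk through each heavy atom and fill implicit hydrogens from standard valence (C 4, N 3, O 2, S 2, halogen 1); for lowercase aromatic atoms, an aromatic c carries 1 H when it has two neighbours and 0 H with three, and aromatic n carries 0 H:
  atom 1: S, bond orders sum to 1 (valence 2) → 1 H
  atom 2: aromatic c, 3 neighbours → 0 H
  atom 3: aromatic c, 3 neighbours → 0 H
  atom 4: aromatic c, 2 neighbours → 1 H
  atom 5: aromatic c, 2 neighbours → 1 H
  atom 6: aromatic c, 2 neighbours → 1 H
  atom 7: aromatic c, 2 neighbours → 1 H
  atom 8: aromatic c, 3 neighbours → 0 H
  atom 9: aromatic c, 2 neighbours → 1 H
  atom 10: aromatic c, 2 neighbours → 1 H
  atom 11: aromatic c, 2 neighbours → 1 H
Total hydrogens: 8.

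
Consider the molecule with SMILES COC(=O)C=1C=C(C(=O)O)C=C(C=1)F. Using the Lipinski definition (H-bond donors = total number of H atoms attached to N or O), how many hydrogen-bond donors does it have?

Donors: find every N or O and count the H atoms it carries.
  atom 2 (O): bond orders sum to 2 → 0 H
  atom 4 (O): bond orders sum to 2 → 0 H
  atom 9 (O): bond orders sum to 2 → 0 H
  atom 10 (O): bond orders sum to 1 → 1 H
Lipinski HBD = 1.

1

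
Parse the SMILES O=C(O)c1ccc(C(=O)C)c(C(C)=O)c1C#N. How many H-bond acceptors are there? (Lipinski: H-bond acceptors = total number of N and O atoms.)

5

N atoms: 1; O atoms: 4.
Lipinski HBA = 1 + 4 = 5.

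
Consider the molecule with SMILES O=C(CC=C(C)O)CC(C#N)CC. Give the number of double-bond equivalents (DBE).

4

Molecular formula: C10H15NO2.
DoU = (2C + 2 + N − H − X) / 2, where X is the halogen count and O/S are ignored.
    = (2·10 + 2 + 1 − 15 − 0) / 2 = 8 / 2 = 4.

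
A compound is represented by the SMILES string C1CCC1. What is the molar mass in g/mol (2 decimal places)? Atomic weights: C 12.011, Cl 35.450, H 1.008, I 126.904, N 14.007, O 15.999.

First, the molecular formula is C4H8 (counting implicit H from valence).
  C: 4 × 12.011 = 48.044
  H: 8 × 1.008 = 8.064
Sum: 4×12.011 + 8×1.008 = 56.108 → 56.11 g/mol.

56.11 g/mol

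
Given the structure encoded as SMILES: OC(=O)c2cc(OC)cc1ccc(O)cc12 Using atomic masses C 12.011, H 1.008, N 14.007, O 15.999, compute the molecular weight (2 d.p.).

218.21 g/mol

First, the molecular formula is C12H10O4 (counting implicit H from valence).
  C: 12 × 12.011 = 144.132
  H: 10 × 1.008 = 10.080
  O: 4 × 15.999 = 63.996
Sum: 12×12.011 + 10×1.008 + 4×15.999 = 218.208 → 218.21 g/mol.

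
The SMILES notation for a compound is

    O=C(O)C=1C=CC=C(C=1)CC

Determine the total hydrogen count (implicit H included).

10

Walk through each heavy atom and fill implicit hydrogens from standard valence (C 4, N 3, O 2, S 2, halogen 1):
  atom 1: O, bond orders sum to 2 (valence 2) → 0 H
  atom 2: C, bond orders sum to 4 (valence 4) → 0 H
  atom 3: O, bond orders sum to 1 (valence 2) → 1 H
  atom 4: C, bond orders sum to 4 (valence 4) → 0 H
  atom 5: C, bond orders sum to 3 (valence 4) → 1 H
  atom 6: C, bond orders sum to 3 (valence 4) → 1 H
  atom 7: C, bond orders sum to 3 (valence 4) → 1 H
  atom 8: C, bond orders sum to 4 (valence 4) → 0 H
  atom 9: C, bond orders sum to 3 (valence 4) → 1 H
  atom 10: C, bond orders sum to 2 (valence 4) → 2 H
  atom 11: C, bond orders sum to 1 (valence 4) → 3 H
Total hydrogens: 10.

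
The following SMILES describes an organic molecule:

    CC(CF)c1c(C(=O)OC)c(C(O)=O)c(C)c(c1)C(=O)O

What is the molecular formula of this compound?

Walk through each heavy atom and fill implicit hydrogens from standard valence (C 4, N 3, O 2, S 2, halogen 1); for lowercase aromatic atoms, an aromatic c carries 1 H when it has two neighbours and 0 H with three, and aromatic n carries 0 H:
  atom 1: C, bond orders sum to 1 (valence 4) → 3 H
  atom 2: C, bond orders sum to 3 (valence 4) → 1 H
  atom 3: C, bond orders sum to 2 (valence 4) → 2 H
  atom 4: F (halogen, monovalent) → 0 H
  atom 5: aromatic c, 3 neighbours → 0 H
  atom 6: aromatic c, 3 neighbours → 0 H
  atom 7: C, bond orders sum to 4 (valence 4) → 0 H
  atom 8: O, bond orders sum to 2 (valence 2) → 0 H
  atom 9: O, bond orders sum to 2 (valence 2) → 0 H
  atom 10: C, bond orders sum to 1 (valence 4) → 3 H
  atom 11: aromatic c, 3 neighbours → 0 H
  atom 12: C, bond orders sum to 4 (valence 4) → 0 H
  atom 13: O, bond orders sum to 1 (valence 2) → 1 H
  atom 14: O, bond orders sum to 2 (valence 2) → 0 H
  atom 15: aromatic c, 3 neighbours → 0 H
  atom 16: C, bond orders sum to 1 (valence 4) → 3 H
  atom 17: aromatic c, 3 neighbours → 0 H
  atom 18: aromatic c, 2 neighbours → 1 H
  atom 19: C, bond orders sum to 4 (valence 4) → 0 H
  atom 20: O, bond orders sum to 2 (valence 2) → 0 H
  atom 21: O, bond orders sum to 1 (valence 2) → 1 H
Totals → C:14, H:15, F:1, O:6.

C14H15FO6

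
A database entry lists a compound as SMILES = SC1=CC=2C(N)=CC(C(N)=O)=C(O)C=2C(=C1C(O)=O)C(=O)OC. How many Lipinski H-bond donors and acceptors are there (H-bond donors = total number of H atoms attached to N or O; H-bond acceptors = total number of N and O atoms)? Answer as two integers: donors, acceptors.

Donors: find every N or O and count the H atoms it carries.
  atom 6 (N): bond orders sum to 1 → 2 H
  atom 10 (N): bond orders sum to 1 → 2 H
  atom 11 (O): bond orders sum to 2 → 0 H
  atom 13 (O): bond orders sum to 1 → 1 H
  atom 18 (O): bond orders sum to 1 → 1 H
  atom 19 (O): bond orders sum to 2 → 0 H
  atom 21 (O): bond orders sum to 2 → 0 H
  atom 22 (O): bond orders sum to 2 → 0 H
Lipinski HBD = 6.
Acceptors: N atoms = 2, O atoms = 6 → HBA = 8.

6, 8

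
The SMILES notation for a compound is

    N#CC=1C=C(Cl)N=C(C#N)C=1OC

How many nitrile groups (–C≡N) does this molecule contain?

2

The nitrile motif appears at heavy-atom positions 2, 9 in the SMILES.
Other groups present: 1 ether.
Nitrile count: 2.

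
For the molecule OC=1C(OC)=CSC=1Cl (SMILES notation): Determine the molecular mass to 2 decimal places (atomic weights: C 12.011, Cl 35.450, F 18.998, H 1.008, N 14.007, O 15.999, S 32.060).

164.60 g/mol

First, the molecular formula is C5H5ClO2S (counting implicit H from valence).
  C: 5 × 12.011 = 60.055
  Cl: 1 × 35.450 = 35.450
  H: 5 × 1.008 = 5.040
  O: 2 × 15.999 = 31.998
  S: 1 × 32.060 = 32.060
Sum: 5×12.011 + 1×35.450 + 5×1.008 + 2×15.999 + 1×32.060 = 164.603 → 164.60 g/mol.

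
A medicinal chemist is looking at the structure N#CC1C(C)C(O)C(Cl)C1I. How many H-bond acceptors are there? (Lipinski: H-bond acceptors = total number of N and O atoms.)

N atoms: 1; O atoms: 1.
Lipinski HBA = 1 + 1 = 2.

2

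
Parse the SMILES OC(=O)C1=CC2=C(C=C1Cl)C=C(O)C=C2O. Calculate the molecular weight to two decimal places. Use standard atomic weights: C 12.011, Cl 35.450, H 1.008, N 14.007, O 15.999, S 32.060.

First, the molecular formula is C11H7ClO4 (counting implicit H from valence).
  C: 11 × 12.011 = 132.121
  Cl: 1 × 35.450 = 35.450
  H: 7 × 1.008 = 7.056
  O: 4 × 15.999 = 63.996
Sum: 11×12.011 + 1×35.450 + 7×1.008 + 4×15.999 = 238.623 → 238.62 g/mol.

238.62 g/mol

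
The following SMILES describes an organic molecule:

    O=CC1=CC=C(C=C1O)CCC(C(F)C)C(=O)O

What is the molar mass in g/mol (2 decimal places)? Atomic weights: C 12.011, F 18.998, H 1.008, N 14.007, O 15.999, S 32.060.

First, the molecular formula is C13H15FO4 (counting implicit H from valence).
  C: 13 × 12.011 = 156.143
  F: 1 × 18.998 = 18.998
  H: 15 × 1.008 = 15.120
  O: 4 × 15.999 = 63.996
Sum: 13×12.011 + 1×18.998 + 15×1.008 + 4×15.999 = 254.257 → 254.26 g/mol.

254.26 g/mol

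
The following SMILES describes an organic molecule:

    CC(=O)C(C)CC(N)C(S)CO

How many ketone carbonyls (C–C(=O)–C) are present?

1

The ketone motif appears at heavy-atom position 2 in the SMILES.
Other groups present: 1 hydroxyl, 1 primary amine, 1 thiol.
Ketone count: 1.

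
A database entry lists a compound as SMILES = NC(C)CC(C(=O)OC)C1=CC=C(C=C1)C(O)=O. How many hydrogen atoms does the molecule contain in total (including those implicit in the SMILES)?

Walk through each heavy atom and fill implicit hydrogens from standard valence (C 4, N 3, O 2, S 2, halogen 1):
  atom 1: N, bond orders sum to 1 (valence 3) → 2 H
  atom 2: C, bond orders sum to 3 (valence 4) → 1 H
  atom 3: C, bond orders sum to 1 (valence 4) → 3 H
  atom 4: C, bond orders sum to 2 (valence 4) → 2 H
  atom 5: C, bond orders sum to 3 (valence 4) → 1 H
  atom 6: C, bond orders sum to 4 (valence 4) → 0 H
  atom 7: O, bond orders sum to 2 (valence 2) → 0 H
  atom 8: O, bond orders sum to 2 (valence 2) → 0 H
  atom 9: C, bond orders sum to 1 (valence 4) → 3 H
  atom 10: C, bond orders sum to 4 (valence 4) → 0 H
  atom 11: C, bond orders sum to 3 (valence 4) → 1 H
  atom 12: C, bond orders sum to 3 (valence 4) → 1 H
  atom 13: C, bond orders sum to 4 (valence 4) → 0 H
  atom 14: C, bond orders sum to 3 (valence 4) → 1 H
  atom 15: C, bond orders sum to 3 (valence 4) → 1 H
  atom 16: C, bond orders sum to 4 (valence 4) → 0 H
  atom 17: O, bond orders sum to 1 (valence 2) → 1 H
  atom 18: O, bond orders sum to 2 (valence 2) → 0 H
Total hydrogens: 17.

17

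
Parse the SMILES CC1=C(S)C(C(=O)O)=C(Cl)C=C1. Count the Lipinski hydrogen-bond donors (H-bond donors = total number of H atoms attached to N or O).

Donors: find every N or O and count the H atoms it carries.
  atom 7 (O): bond orders sum to 2 → 0 H
  atom 8 (O): bond orders sum to 1 → 1 H
Lipinski HBD = 1.

1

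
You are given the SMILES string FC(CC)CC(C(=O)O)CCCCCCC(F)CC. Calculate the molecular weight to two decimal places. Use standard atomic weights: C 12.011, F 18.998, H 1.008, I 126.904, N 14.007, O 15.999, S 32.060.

First, the molecular formula is C15H28F2O2 (counting implicit H from valence).
  C: 15 × 12.011 = 180.165
  F: 2 × 18.998 = 37.996
  H: 28 × 1.008 = 28.224
  O: 2 × 15.999 = 31.998
Sum: 15×12.011 + 2×18.998 + 28×1.008 + 2×15.999 = 278.383 → 278.38 g/mol.

278.38 g/mol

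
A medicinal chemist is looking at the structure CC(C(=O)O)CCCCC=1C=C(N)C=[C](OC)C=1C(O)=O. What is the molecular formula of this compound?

C15H21NO5

Walk through each heavy atom and fill implicit hydrogens from standard valence (C 4, N 3, O 2, S 2, halogen 1):
  atom 1: C, bond orders sum to 1 (valence 4) → 3 H
  atom 2: C, bond orders sum to 3 (valence 4) → 1 H
  atom 3: C, bond orders sum to 4 (valence 4) → 0 H
  atom 4: O, bond orders sum to 2 (valence 2) → 0 H
  atom 5: O, bond orders sum to 1 (valence 2) → 1 H
  atom 6: C, bond orders sum to 2 (valence 4) → 2 H
  atom 7: C, bond orders sum to 2 (valence 4) → 2 H
  atom 8: C, bond orders sum to 2 (valence 4) → 2 H
  atom 9: C, bond orders sum to 2 (valence 4) → 2 H
  atom 10: C, bond orders sum to 4 (valence 4) → 0 H
  atom 11: C, bond orders sum to 3 (valence 4) → 1 H
  atom 12: C, bond orders sum to 4 (valence 4) → 0 H
  atom 13: N, bond orders sum to 1 (valence 3) → 2 H
  atom 14: C, bond orders sum to 3 (valence 4) → 1 H
  atom 15: C with explicit H count 0
  atom 16: O, bond orders sum to 2 (valence 2) → 0 H
  atom 17: C, bond orders sum to 1 (valence 4) → 3 H
  atom 18: C, bond orders sum to 4 (valence 4) → 0 H
  atom 19: C, bond orders sum to 4 (valence 4) → 0 H
  atom 20: O, bond orders sum to 1 (valence 2) → 1 H
  atom 21: O, bond orders sum to 2 (valence 2) → 0 H
Totals → C:15, H:21, N:1, O:5.
In Hill order: C15H21NO5.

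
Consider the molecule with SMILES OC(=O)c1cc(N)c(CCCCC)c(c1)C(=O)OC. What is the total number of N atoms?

Scan the SMILES for N atoms (remember two-letter symbols like Cl and Br are single atoms).
Nitrogen count: 1.

1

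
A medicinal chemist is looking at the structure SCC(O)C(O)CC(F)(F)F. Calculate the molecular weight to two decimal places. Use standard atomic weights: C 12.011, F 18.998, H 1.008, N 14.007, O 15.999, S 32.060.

190.18 g/mol

First, the molecular formula is C5H9F3O2S (counting implicit H from valence).
  C: 5 × 12.011 = 60.055
  F: 3 × 18.998 = 56.994
  H: 9 × 1.008 = 9.072
  O: 2 × 15.999 = 31.998
  S: 1 × 32.060 = 32.060
Sum: 5×12.011 + 3×18.998 + 9×1.008 + 2×15.999 + 1×32.060 = 190.179 → 190.18 g/mol.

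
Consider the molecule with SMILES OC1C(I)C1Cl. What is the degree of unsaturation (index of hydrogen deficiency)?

Molecular formula: C3H4ClIO.
DoU = (2C + 2 + N − H − X) / 2, where X is the halogen count and O/S are ignored.
    = (2·3 + 2 + 0 − 4 − 2) / 2 = 2 / 2 = 1.

1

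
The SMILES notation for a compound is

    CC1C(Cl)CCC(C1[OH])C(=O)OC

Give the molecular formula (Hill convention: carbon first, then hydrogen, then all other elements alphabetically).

C9H15ClO3

Walk through each heavy atom and fill implicit hydrogens from standard valence (C 4, N 3, O 2, S 2, halogen 1):
  atom 1: C, bond orders sum to 1 (valence 4) → 3 H
  atom 2: C, bond orders sum to 3 (valence 4) → 1 H
  atom 3: C, bond orders sum to 3 (valence 4) → 1 H
  atom 4: Cl (halogen, monovalent) → 0 H
  atom 5: C, bond orders sum to 2 (valence 4) → 2 H
  atom 6: C, bond orders sum to 2 (valence 4) → 2 H
  atom 7: C, bond orders sum to 3 (valence 4) → 1 H
  atom 8: C, bond orders sum to 3 (valence 4) → 1 H
  atom 9: O with explicit H count 1
  atom 10: C, bond orders sum to 4 (valence 4) → 0 H
  atom 11: O, bond orders sum to 2 (valence 2) → 0 H
  atom 12: O, bond orders sum to 2 (valence 2) → 0 H
  atom 13: C, bond orders sum to 1 (valence 4) → 3 H
Totals → C:9, H:15, Cl:1, O:3.
In Hill order: C9H15ClO3.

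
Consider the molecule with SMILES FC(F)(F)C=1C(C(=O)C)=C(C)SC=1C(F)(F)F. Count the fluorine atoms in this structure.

6

Scan the SMILES for F atoms (remember two-letter symbols like Cl and Br are single atoms).
Fluorine count: 6.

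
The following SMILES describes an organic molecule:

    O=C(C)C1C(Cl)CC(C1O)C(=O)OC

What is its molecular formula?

Walk through each heavy atom and fill implicit hydrogens from standard valence (C 4, N 3, O 2, S 2, halogen 1):
  atom 1: O, bond orders sum to 2 (valence 2) → 0 H
  atom 2: C, bond orders sum to 4 (valence 4) → 0 H
  atom 3: C, bond orders sum to 1 (valence 4) → 3 H
  atom 4: C, bond orders sum to 3 (valence 4) → 1 H
  atom 5: C, bond orders sum to 3 (valence 4) → 1 H
  atom 6: Cl (halogen, monovalent) → 0 H
  atom 7: C, bond orders sum to 2 (valence 4) → 2 H
  atom 8: C, bond orders sum to 3 (valence 4) → 1 H
  atom 9: C, bond orders sum to 3 (valence 4) → 1 H
  atom 10: O, bond orders sum to 1 (valence 2) → 1 H
  atom 11: C, bond orders sum to 4 (valence 4) → 0 H
  atom 12: O, bond orders sum to 2 (valence 2) → 0 H
  atom 13: O, bond orders sum to 2 (valence 2) → 0 H
  atom 14: C, bond orders sum to 1 (valence 4) → 3 H
Totals → C:9, H:13, Cl:1, O:4.
In Hill order: C9H13ClO4.

C9H13ClO4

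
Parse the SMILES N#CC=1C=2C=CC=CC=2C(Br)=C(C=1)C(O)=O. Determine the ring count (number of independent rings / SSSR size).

2

In SMILES, each pair of matching ring-closure digits denotes one ring-closing bond; the number of such bonds equals the number of independent rings.
Ring-closure bonds here: 2.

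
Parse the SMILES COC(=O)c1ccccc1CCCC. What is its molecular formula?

Walk through each heavy atom and fill implicit hydrogens from standard valence (C 4, N 3, O 2, S 2, halogen 1); for lowercase aromatic atoms, an aromatic c carries 1 H when it has two neighbours and 0 H with three, and aromatic n carries 0 H:
  atom 1: C, bond orders sum to 1 (valence 4) → 3 H
  atom 2: O, bond orders sum to 2 (valence 2) → 0 H
  atom 3: C, bond orders sum to 4 (valence 4) → 0 H
  atom 4: O, bond orders sum to 2 (valence 2) → 0 H
  atom 5: aromatic c, 3 neighbours → 0 H
  atom 6: aromatic c, 2 neighbours → 1 H
  atom 7: aromatic c, 2 neighbours → 1 H
  atom 8: aromatic c, 2 neighbours → 1 H
  atom 9: aromatic c, 2 neighbours → 1 H
  atom 10: aromatic c, 3 neighbours → 0 H
  atom 11: C, bond orders sum to 2 (valence 4) → 2 H
  atom 12: C, bond orders sum to 2 (valence 4) → 2 H
  atom 13: C, bond orders sum to 2 (valence 4) → 2 H
  atom 14: C, bond orders sum to 1 (valence 4) → 3 H
Totals → C:12, H:16, O:2.
In Hill order: C12H16O2.

C12H16O2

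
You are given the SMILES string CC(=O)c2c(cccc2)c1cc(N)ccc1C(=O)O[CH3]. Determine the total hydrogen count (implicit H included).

Walk through each heavy atom and fill implicit hydrogens from standard valence (C 4, N 3, O 2, S 2, halogen 1); for lowercase aromatic atoms, an aromatic c carries 1 H when it has two neighbours and 0 H with three, and aromatic n carries 0 H:
  atom 1: C, bond orders sum to 1 (valence 4) → 3 H
  atom 2: C, bond orders sum to 4 (valence 4) → 0 H
  atom 3: O, bond orders sum to 2 (valence 2) → 0 H
  atom 4: aromatic c, 3 neighbours → 0 H
  atom 5: aromatic c, 3 neighbours → 0 H
  atom 6: aromatic c, 2 neighbours → 1 H
  atom 7: aromatic c, 2 neighbours → 1 H
  atom 8: aromatic c, 2 neighbours → 1 H
  atom 9: aromatic c, 2 neighbours → 1 H
  atom 10: aromatic c, 3 neighbours → 0 H
  atom 11: aromatic c, 2 neighbours → 1 H
  atom 12: aromatic c, 3 neighbours → 0 H
  atom 13: N, bond orders sum to 1 (valence 3) → 2 H
  atom 14: aromatic c, 2 neighbours → 1 H
  atom 15: aromatic c, 2 neighbours → 1 H
  atom 16: aromatic c, 3 neighbours → 0 H
  atom 17: C, bond orders sum to 4 (valence 4) → 0 H
  atom 18: O, bond orders sum to 2 (valence 2) → 0 H
  atom 19: O, bond orders sum to 2 (valence 2) → 0 H
  atom 20: C with explicit H count 3
Total hydrogens: 15.

15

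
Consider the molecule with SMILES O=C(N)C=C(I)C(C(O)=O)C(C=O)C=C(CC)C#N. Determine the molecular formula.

Walk through each heavy atom and fill implicit hydrogens from standard valence (C 4, N 3, O 2, S 2, halogen 1):
  atom 1: O, bond orders sum to 2 (valence 2) → 0 H
  atom 2: C, bond orders sum to 4 (valence 4) → 0 H
  atom 3: N, bond orders sum to 1 (valence 3) → 2 H
  atom 4: C, bond orders sum to 3 (valence 4) → 1 H
  atom 5: C, bond orders sum to 4 (valence 4) → 0 H
  atom 6: I (halogen, monovalent) → 0 H
  atom 7: C, bond orders sum to 3 (valence 4) → 1 H
  atom 8: C, bond orders sum to 4 (valence 4) → 0 H
  atom 9: O, bond orders sum to 1 (valence 2) → 1 H
  atom 10: O, bond orders sum to 2 (valence 2) → 0 H
  atom 11: C, bond orders sum to 3 (valence 4) → 1 H
  atom 12: C, bond orders sum to 3 (valence 4) → 1 H
  atom 13: O, bond orders sum to 2 (valence 2) → 0 H
  atom 14: C, bond orders sum to 3 (valence 4) → 1 H
  atom 15: C, bond orders sum to 4 (valence 4) → 0 H
  atom 16: C, bond orders sum to 2 (valence 4) → 2 H
  atom 17: C, bond orders sum to 1 (valence 4) → 3 H
  atom 18: C, bond orders sum to 4 (valence 4) → 0 H
  atom 19: N, bond orders sum to 3 (valence 3) → 0 H
Totals → C:12, H:13, I:1, N:2, O:4.

C12H13IN2O4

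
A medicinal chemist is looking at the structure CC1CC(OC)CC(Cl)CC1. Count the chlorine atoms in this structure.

Scan the SMILES for Cl atoms (remember two-letter symbols like Cl and Br are single atoms).
Chlorine count: 1.

1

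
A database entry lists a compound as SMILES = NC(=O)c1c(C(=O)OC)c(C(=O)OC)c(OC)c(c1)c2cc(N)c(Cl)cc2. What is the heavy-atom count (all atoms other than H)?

Every atom symbol written in the SMILES (organic subset) is one heavy atom; implicit H are not written.
Heavy atoms by element → C:18, Cl:1, N:2, O:6.
Total: 27.

27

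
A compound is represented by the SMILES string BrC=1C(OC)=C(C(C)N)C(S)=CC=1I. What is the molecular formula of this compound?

Walk through each heavy atom and fill implicit hydrogens from standard valence (C 4, N 3, O 2, S 2, halogen 1):
  atom 1: Br (halogen, monovalent) → 0 H
  atom 2: C, bond orders sum to 4 (valence 4) → 0 H
  atom 3: C, bond orders sum to 4 (valence 4) → 0 H
  atom 4: O, bond orders sum to 2 (valence 2) → 0 H
  atom 5: C, bond orders sum to 1 (valence 4) → 3 H
  atom 6: C, bond orders sum to 4 (valence 4) → 0 H
  atom 7: C, bond orders sum to 3 (valence 4) → 1 H
  atom 8: C, bond orders sum to 1 (valence 4) → 3 H
  atom 9: N, bond orders sum to 1 (valence 3) → 2 H
  atom 10: C, bond orders sum to 4 (valence 4) → 0 H
  atom 11: S, bond orders sum to 1 (valence 2) → 1 H
  atom 12: C, bond orders sum to 3 (valence 4) → 1 H
  atom 13: C, bond orders sum to 4 (valence 4) → 0 H
  atom 14: I (halogen, monovalent) → 0 H
Totals → C:9, H:11, Br:1, I:1, N:1, O:1, S:1.

C9H11BrINOS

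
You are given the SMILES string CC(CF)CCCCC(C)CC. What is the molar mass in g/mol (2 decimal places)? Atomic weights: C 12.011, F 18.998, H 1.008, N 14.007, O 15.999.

174.30 g/mol

First, the molecular formula is C11H23F (counting implicit H from valence).
  C: 11 × 12.011 = 132.121
  F: 1 × 18.998 = 18.998
  H: 23 × 1.008 = 23.184
Sum: 11×12.011 + 1×18.998 + 23×1.008 = 174.303 → 174.30 g/mol.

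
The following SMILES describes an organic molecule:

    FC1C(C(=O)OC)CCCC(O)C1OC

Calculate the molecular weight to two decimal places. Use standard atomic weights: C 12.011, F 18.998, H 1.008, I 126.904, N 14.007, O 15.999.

First, the molecular formula is C10H17FO4 (counting implicit H from valence).
  C: 10 × 12.011 = 120.110
  F: 1 × 18.998 = 18.998
  H: 17 × 1.008 = 17.136
  O: 4 × 15.999 = 63.996
Sum: 10×12.011 + 1×18.998 + 17×1.008 + 4×15.999 = 220.240 → 220.24 g/mol.

220.24 g/mol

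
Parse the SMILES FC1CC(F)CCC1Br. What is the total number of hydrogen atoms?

Walk through each heavy atom and fill implicit hydrogens from standard valence (C 4, N 3, O 2, S 2, halogen 1):
  atom 1: F (halogen, monovalent) → 0 H
  atom 2: C, bond orders sum to 3 (valence 4) → 1 H
  atom 3: C, bond orders sum to 2 (valence 4) → 2 H
  atom 4: C, bond orders sum to 3 (valence 4) → 1 H
  atom 5: F (halogen, monovalent) → 0 H
  atom 6: C, bond orders sum to 2 (valence 4) → 2 H
  atom 7: C, bond orders sum to 2 (valence 4) → 2 H
  atom 8: C, bond orders sum to 3 (valence 4) → 1 H
  atom 9: Br (halogen, monovalent) → 0 H
Total hydrogens: 9.

9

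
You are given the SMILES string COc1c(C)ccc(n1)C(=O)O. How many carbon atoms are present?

Count every carbon token in the SMILES (each C, including those in ring-closure positions and inside branches).
Carbon count: 8.

8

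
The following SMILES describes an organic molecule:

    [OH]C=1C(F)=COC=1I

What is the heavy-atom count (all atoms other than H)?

8

Every atom symbol written in the SMILES (organic subset) is one heavy atom; implicit H are not written.
Heavy atoms by element → C:4, F:1, I:1, O:2.
Total: 8.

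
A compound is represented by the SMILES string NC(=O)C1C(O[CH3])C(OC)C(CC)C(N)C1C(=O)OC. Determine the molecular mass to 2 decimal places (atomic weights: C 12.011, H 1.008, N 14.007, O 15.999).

288.34 g/mol

First, the molecular formula is C13H24N2O5 (counting implicit H from valence).
  C: 13 × 12.011 = 156.143
  H: 24 × 1.008 = 24.192
  N: 2 × 14.007 = 28.014
  O: 5 × 15.999 = 79.995
Sum: 13×12.011 + 24×1.008 + 2×14.007 + 5×15.999 = 288.344 → 288.34 g/mol.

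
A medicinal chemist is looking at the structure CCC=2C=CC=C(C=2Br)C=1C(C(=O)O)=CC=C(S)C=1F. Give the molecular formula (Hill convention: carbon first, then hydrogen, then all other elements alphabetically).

Walk through each heavy atom and fill implicit hydrogens from standard valence (C 4, N 3, O 2, S 2, halogen 1):
  atom 1: C, bond orders sum to 1 (valence 4) → 3 H
  atom 2: C, bond orders sum to 2 (valence 4) → 2 H
  atom 3: C, bond orders sum to 4 (valence 4) → 0 H
  atom 4: C, bond orders sum to 3 (valence 4) → 1 H
  atom 5: C, bond orders sum to 3 (valence 4) → 1 H
  atom 6: C, bond orders sum to 3 (valence 4) → 1 H
  atom 7: C, bond orders sum to 4 (valence 4) → 0 H
  atom 8: C, bond orders sum to 4 (valence 4) → 0 H
  atom 9: Br (halogen, monovalent) → 0 H
  atom 10: C, bond orders sum to 4 (valence 4) → 0 H
  atom 11: C, bond orders sum to 4 (valence 4) → 0 H
  atom 12: C, bond orders sum to 4 (valence 4) → 0 H
  atom 13: O, bond orders sum to 2 (valence 2) → 0 H
  atom 14: O, bond orders sum to 1 (valence 2) → 1 H
  atom 15: C, bond orders sum to 3 (valence 4) → 1 H
  atom 16: C, bond orders sum to 3 (valence 4) → 1 H
  atom 17: C, bond orders sum to 4 (valence 4) → 0 H
  atom 18: S, bond orders sum to 1 (valence 2) → 1 H
  atom 19: C, bond orders sum to 4 (valence 4) → 0 H
  atom 20: F (halogen, monovalent) → 0 H
Totals → C:15, H:12, Br:1, F:1, O:2, S:1.
In Hill order: C15H12BrFO2S.

C15H12BrFO2S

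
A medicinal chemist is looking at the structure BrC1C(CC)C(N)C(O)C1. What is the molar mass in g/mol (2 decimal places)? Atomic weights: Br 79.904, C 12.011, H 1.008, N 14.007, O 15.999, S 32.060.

208.10 g/mol

First, the molecular formula is C7H14BrNO (counting implicit H from valence).
  Br: 1 × 79.904 = 79.904
  C: 7 × 12.011 = 84.077
  H: 14 × 1.008 = 14.112
  N: 1 × 14.007 = 14.007
  O: 1 × 15.999 = 15.999
Sum: 1×79.904 + 7×12.011 + 14×1.008 + 1×14.007 + 1×15.999 = 208.099 → 208.10 g/mol.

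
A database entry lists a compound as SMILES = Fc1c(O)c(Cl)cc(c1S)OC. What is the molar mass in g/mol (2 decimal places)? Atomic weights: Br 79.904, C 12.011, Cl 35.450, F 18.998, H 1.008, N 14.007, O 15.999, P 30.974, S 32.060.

208.63 g/mol

First, the molecular formula is C7H6ClFO2S (counting implicit H from valence).
  C: 7 × 12.011 = 84.077
  Cl: 1 × 35.450 = 35.450
  F: 1 × 18.998 = 18.998
  H: 6 × 1.008 = 6.048
  O: 2 × 15.999 = 31.998
  S: 1 × 32.060 = 32.060
Sum: 7×12.011 + 1×35.450 + 1×18.998 + 6×1.008 + 2×15.999 + 1×32.060 = 208.631 → 208.63 g/mol.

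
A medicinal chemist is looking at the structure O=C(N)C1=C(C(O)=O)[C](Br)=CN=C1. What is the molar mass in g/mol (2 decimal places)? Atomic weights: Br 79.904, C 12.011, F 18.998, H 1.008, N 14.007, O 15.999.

First, the molecular formula is C7H5BrN2O3 (counting implicit H from valence).
  Br: 1 × 79.904 = 79.904
  C: 7 × 12.011 = 84.077
  H: 5 × 1.008 = 5.040
  N: 2 × 14.007 = 28.014
  O: 3 × 15.999 = 47.997
Sum: 1×79.904 + 7×12.011 + 5×1.008 + 2×14.007 + 3×15.999 = 245.032 → 245.03 g/mol.

245.03 g/mol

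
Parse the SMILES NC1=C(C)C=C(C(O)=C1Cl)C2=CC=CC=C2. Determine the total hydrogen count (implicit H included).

12

Walk through each heavy atom and fill implicit hydrogens from standard valence (C 4, N 3, O 2, S 2, halogen 1):
  atom 1: N, bond orders sum to 1 (valence 3) → 2 H
  atom 2: C, bond orders sum to 4 (valence 4) → 0 H
  atom 3: C, bond orders sum to 4 (valence 4) → 0 H
  atom 4: C, bond orders sum to 1 (valence 4) → 3 H
  atom 5: C, bond orders sum to 3 (valence 4) → 1 H
  atom 6: C, bond orders sum to 4 (valence 4) → 0 H
  atom 7: C, bond orders sum to 4 (valence 4) → 0 H
  atom 8: O, bond orders sum to 1 (valence 2) → 1 H
  atom 9: C, bond orders sum to 4 (valence 4) → 0 H
  atom 10: Cl (halogen, monovalent) → 0 H
  atom 11: C, bond orders sum to 4 (valence 4) → 0 H
  atom 12: C, bond orders sum to 3 (valence 4) → 1 H
  atom 13: C, bond orders sum to 3 (valence 4) → 1 H
  atom 14: C, bond orders sum to 3 (valence 4) → 1 H
  atom 15: C, bond orders sum to 3 (valence 4) → 1 H
  atom 16: C, bond orders sum to 3 (valence 4) → 1 H
Total hydrogens: 12.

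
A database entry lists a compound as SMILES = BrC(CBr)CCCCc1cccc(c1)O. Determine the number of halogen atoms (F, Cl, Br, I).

Halogen atoms appear at heavy-atom positions 1, 4 (2×Br).
Other groups present: 1 hydroxyl.
Halogen count: 2.

2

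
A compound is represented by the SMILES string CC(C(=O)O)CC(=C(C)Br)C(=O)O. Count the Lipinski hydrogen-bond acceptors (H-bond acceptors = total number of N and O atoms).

N atoms: 0; O atoms: 4.
Lipinski HBA = 0 + 4 = 4.

4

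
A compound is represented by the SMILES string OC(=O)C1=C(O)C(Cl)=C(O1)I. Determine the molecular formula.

C5H2ClIO4

Walk through each heavy atom and fill implicit hydrogens from standard valence (C 4, N 3, O 2, S 2, halogen 1):
  atom 1: O, bond orders sum to 1 (valence 2) → 1 H
  atom 2: C, bond orders sum to 4 (valence 4) → 0 H
  atom 3: O, bond orders sum to 2 (valence 2) → 0 H
  atom 4: C, bond orders sum to 4 (valence 4) → 0 H
  atom 5: C, bond orders sum to 4 (valence 4) → 0 H
  atom 6: O, bond orders sum to 1 (valence 2) → 1 H
  atom 7: C, bond orders sum to 4 (valence 4) → 0 H
  atom 8: Cl (halogen, monovalent) → 0 H
  atom 9: C, bond orders sum to 4 (valence 4) → 0 H
  atom 10: O, bond orders sum to 2 (valence 2) → 0 H
  atom 11: I (halogen, monovalent) → 0 H
Totals → C:5, H:2, Cl:1, I:1, O:4.
In Hill order: C5H2ClIO4.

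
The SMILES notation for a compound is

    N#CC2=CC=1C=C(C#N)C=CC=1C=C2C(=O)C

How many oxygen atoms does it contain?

1

Scan the SMILES for O atoms (remember two-letter symbols like Cl and Br are single atoms).
Oxygen count: 1.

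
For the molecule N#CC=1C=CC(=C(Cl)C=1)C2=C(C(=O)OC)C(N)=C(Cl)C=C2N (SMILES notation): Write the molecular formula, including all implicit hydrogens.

C15H11Cl2N3O2

Walk through each heavy atom and fill implicit hydrogens from standard valence (C 4, N 3, O 2, S 2, halogen 1):
  atom 1: N, bond orders sum to 3 (valence 3) → 0 H
  atom 2: C, bond orders sum to 4 (valence 4) → 0 H
  atom 3: C, bond orders sum to 4 (valence 4) → 0 H
  atom 4: C, bond orders sum to 3 (valence 4) → 1 H
  atom 5: C, bond orders sum to 3 (valence 4) → 1 H
  atom 6: C, bond orders sum to 4 (valence 4) → 0 H
  atom 7: C, bond orders sum to 4 (valence 4) → 0 H
  atom 8: Cl (halogen, monovalent) → 0 H
  atom 9: C, bond orders sum to 3 (valence 4) → 1 H
  atom 10: C, bond orders sum to 4 (valence 4) → 0 H
  atom 11: C, bond orders sum to 4 (valence 4) → 0 H
  atom 12: C, bond orders sum to 4 (valence 4) → 0 H
  atom 13: O, bond orders sum to 2 (valence 2) → 0 H
  atom 14: O, bond orders sum to 2 (valence 2) → 0 H
  atom 15: C, bond orders sum to 1 (valence 4) → 3 H
  atom 16: C, bond orders sum to 4 (valence 4) → 0 H
  atom 17: N, bond orders sum to 1 (valence 3) → 2 H
  atom 18: C, bond orders sum to 4 (valence 4) → 0 H
  atom 19: Cl (halogen, monovalent) → 0 H
  atom 20: C, bond orders sum to 3 (valence 4) → 1 H
  atom 21: C, bond orders sum to 4 (valence 4) → 0 H
  atom 22: N, bond orders sum to 1 (valence 3) → 2 H
Totals → C:15, H:11, Cl:2, N:3, O:2.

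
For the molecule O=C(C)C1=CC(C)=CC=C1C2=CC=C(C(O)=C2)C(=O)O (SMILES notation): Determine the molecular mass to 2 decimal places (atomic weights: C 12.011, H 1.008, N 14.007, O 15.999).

First, the molecular formula is C16H14O4 (counting implicit H from valence).
  C: 16 × 12.011 = 192.176
  H: 14 × 1.008 = 14.112
  O: 4 × 15.999 = 63.996
Sum: 16×12.011 + 14×1.008 + 4×15.999 = 270.284 → 270.28 g/mol.

270.28 g/mol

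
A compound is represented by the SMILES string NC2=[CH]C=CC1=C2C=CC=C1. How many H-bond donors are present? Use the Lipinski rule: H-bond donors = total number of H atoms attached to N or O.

2

Donors: find every N or O and count the H atoms it carries.
  atom 1 (N): bond orders sum to 1 → 2 H
Lipinski HBD = 2.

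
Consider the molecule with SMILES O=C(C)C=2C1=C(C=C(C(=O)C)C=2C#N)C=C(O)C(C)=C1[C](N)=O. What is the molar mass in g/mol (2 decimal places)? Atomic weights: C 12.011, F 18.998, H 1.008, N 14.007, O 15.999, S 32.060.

310.31 g/mol

First, the molecular formula is C17H14N2O4 (counting implicit H from valence).
  C: 17 × 12.011 = 204.187
  H: 14 × 1.008 = 14.112
  N: 2 × 14.007 = 28.014
  O: 4 × 15.999 = 63.996
Sum: 17×12.011 + 14×1.008 + 2×14.007 + 4×15.999 = 310.309 → 310.31 g/mol.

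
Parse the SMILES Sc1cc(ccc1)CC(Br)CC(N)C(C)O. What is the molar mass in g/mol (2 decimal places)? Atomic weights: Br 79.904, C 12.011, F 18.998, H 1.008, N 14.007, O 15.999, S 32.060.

First, the molecular formula is C12H18BrNOS (counting implicit H from valence).
  Br: 1 × 79.904 = 79.904
  C: 12 × 12.011 = 144.132
  H: 18 × 1.008 = 18.144
  N: 1 × 14.007 = 14.007
  O: 1 × 15.999 = 15.999
  S: 1 × 32.060 = 32.060
Sum: 1×79.904 + 12×12.011 + 18×1.008 + 1×14.007 + 1×15.999 + 1×32.060 = 304.246 → 304.25 g/mol.

304.25 g/mol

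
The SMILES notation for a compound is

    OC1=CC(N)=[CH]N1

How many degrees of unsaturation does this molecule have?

3

Molecular formula: C4H6N2O.
DoU = (2C + 2 + N − H − X) / 2, where X is the halogen count and O/S are ignored.
    = (2·4 + 2 + 2 − 6 − 0) / 2 = 6 / 2 = 3.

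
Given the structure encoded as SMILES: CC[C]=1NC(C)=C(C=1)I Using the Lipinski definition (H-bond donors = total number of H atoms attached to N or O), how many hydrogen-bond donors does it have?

Donors: find every N or O and count the H atoms it carries.
  atom 4 (N): bond orders sum to 2 → 1 H
Lipinski HBD = 1.

1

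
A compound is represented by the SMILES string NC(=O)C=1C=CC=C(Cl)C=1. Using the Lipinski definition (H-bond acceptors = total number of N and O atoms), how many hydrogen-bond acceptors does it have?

2

N atoms: 1; O atoms: 1.
Lipinski HBA = 1 + 1 = 2.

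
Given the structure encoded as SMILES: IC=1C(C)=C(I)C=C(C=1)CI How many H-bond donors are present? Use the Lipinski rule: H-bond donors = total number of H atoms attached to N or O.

0

Donors: find every N or O and count the H atoms it carries.
  (no N or O atoms present)
Lipinski HBD = 0.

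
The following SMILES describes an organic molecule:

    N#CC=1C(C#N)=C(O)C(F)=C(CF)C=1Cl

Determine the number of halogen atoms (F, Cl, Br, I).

Halogen atoms appear at heavy-atom positions 10, 13, 15 (1×Cl, 2×F).
Other groups present: 1 hydroxyl, 2 nitrile.
Halogen count: 3.

3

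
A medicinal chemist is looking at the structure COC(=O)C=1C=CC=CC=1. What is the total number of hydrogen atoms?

Walk through each heavy atom and fill implicit hydrogens from standard valence (C 4, N 3, O 2, S 2, halogen 1):
  atom 1: C, bond orders sum to 1 (valence 4) → 3 H
  atom 2: O, bond orders sum to 2 (valence 2) → 0 H
  atom 3: C, bond orders sum to 4 (valence 4) → 0 H
  atom 4: O, bond orders sum to 2 (valence 2) → 0 H
  atom 5: C, bond orders sum to 4 (valence 4) → 0 H
  atom 6: C, bond orders sum to 3 (valence 4) → 1 H
  atom 7: C, bond orders sum to 3 (valence 4) → 1 H
  atom 8: C, bond orders sum to 3 (valence 4) → 1 H
  atom 9: C, bond orders sum to 3 (valence 4) → 1 H
  atom 10: C, bond orders sum to 3 (valence 4) → 1 H
Total hydrogens: 8.

8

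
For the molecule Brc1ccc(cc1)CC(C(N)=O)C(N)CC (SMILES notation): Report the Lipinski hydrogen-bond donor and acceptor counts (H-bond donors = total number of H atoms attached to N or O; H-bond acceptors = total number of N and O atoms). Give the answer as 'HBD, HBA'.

4, 3

Donors: find every N or O and count the H atoms it carries.
  atom 11 (N): bond orders sum to 1 → 2 H
  atom 12 (O): bond orders sum to 2 → 0 H
  atom 14 (N): bond orders sum to 1 → 2 H
Lipinski HBD = 4.
Acceptors: N atoms = 2, O atoms = 1 → HBA = 3.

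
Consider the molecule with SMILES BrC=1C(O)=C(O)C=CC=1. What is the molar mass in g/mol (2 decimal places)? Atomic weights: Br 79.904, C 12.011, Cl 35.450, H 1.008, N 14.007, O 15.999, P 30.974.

189.01 g/mol

First, the molecular formula is C6H5BrO2 (counting implicit H from valence).
  Br: 1 × 79.904 = 79.904
  C: 6 × 12.011 = 72.066
  H: 5 × 1.008 = 5.040
  O: 2 × 15.999 = 31.998
Sum: 1×79.904 + 6×12.011 + 5×1.008 + 2×15.999 = 189.008 → 189.01 g/mol.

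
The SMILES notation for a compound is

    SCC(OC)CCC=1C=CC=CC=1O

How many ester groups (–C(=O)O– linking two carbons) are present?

0

Scan the SMILES for the ester motif — none present.
Groups that are present: 1 ether, 1 hydroxyl, 1 thiol.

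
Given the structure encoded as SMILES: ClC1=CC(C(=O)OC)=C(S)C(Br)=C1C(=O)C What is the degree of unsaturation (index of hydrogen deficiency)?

6

Molecular formula: C10H8BrClO3S.
DoU = (2C + 2 + N − H − X) / 2, where X is the halogen count and O/S are ignored.
    = (2·10 + 2 + 0 − 8 − 2) / 2 = 12 / 2 = 6.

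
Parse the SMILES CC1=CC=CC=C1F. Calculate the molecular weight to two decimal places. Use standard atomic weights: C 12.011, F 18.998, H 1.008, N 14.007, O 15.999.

110.13 g/mol

First, the molecular formula is C7H7F (counting implicit H from valence).
  C: 7 × 12.011 = 84.077
  F: 1 × 18.998 = 18.998
  H: 7 × 1.008 = 7.056
Sum: 7×12.011 + 1×18.998 + 7×1.008 = 110.131 → 110.13 g/mol.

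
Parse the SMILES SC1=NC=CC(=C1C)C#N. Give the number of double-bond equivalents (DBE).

Molecular formula: C7H6N2S.
DoU = (2C + 2 + N − H − X) / 2, where X is the halogen count and O/S are ignored.
    = (2·7 + 2 + 2 − 6 − 0) / 2 = 12 / 2 = 6.

6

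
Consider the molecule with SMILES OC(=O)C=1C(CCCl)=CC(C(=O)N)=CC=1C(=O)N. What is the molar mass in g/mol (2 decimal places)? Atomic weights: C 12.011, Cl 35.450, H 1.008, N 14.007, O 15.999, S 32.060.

270.67 g/mol

First, the molecular formula is C11H11ClN2O4 (counting implicit H from valence).
  C: 11 × 12.011 = 132.121
  Cl: 1 × 35.450 = 35.450
  H: 11 × 1.008 = 11.088
  N: 2 × 14.007 = 28.014
  O: 4 × 15.999 = 63.996
Sum: 11×12.011 + 1×35.450 + 11×1.008 + 2×14.007 + 4×15.999 = 270.669 → 270.67 g/mol.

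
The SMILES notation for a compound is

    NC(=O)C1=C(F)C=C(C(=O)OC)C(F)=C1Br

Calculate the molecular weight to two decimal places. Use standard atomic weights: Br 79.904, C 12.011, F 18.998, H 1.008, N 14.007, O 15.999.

First, the molecular formula is C9H6BrF2NO3 (counting implicit H from valence).
  Br: 1 × 79.904 = 79.904
  C: 9 × 12.011 = 108.099
  F: 2 × 18.998 = 37.996
  H: 6 × 1.008 = 6.048
  N: 1 × 14.007 = 14.007
  O: 3 × 15.999 = 47.997
Sum: 1×79.904 + 9×12.011 + 2×18.998 + 6×1.008 + 1×14.007 + 3×15.999 = 294.051 → 294.05 g/mol.

294.05 g/mol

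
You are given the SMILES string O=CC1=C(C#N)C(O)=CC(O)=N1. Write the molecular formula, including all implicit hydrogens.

C7H4N2O3

Walk through each heavy atom and fill implicit hydrogens from standard valence (C 4, N 3, O 2, S 2, halogen 1):
  atom 1: O, bond orders sum to 2 (valence 2) → 0 H
  atom 2: C, bond orders sum to 3 (valence 4) → 1 H
  atom 3: C, bond orders sum to 4 (valence 4) → 0 H
  atom 4: C, bond orders sum to 4 (valence 4) → 0 H
  atom 5: C, bond orders sum to 4 (valence 4) → 0 H
  atom 6: N, bond orders sum to 3 (valence 3) → 0 H
  atom 7: C, bond orders sum to 4 (valence 4) → 0 H
  atom 8: O, bond orders sum to 1 (valence 2) → 1 H
  atom 9: C, bond orders sum to 3 (valence 4) → 1 H
  atom 10: C, bond orders sum to 4 (valence 4) → 0 H
  atom 11: O, bond orders sum to 1 (valence 2) → 1 H
  atom 12: N, bond orders sum to 3 (valence 3) → 0 H
Totals → C:7, H:4, N:2, O:3.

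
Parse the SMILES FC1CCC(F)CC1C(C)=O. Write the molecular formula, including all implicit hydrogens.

Walk through each heavy atom and fill implicit hydrogens from standard valence (C 4, N 3, O 2, S 2, halogen 1):
  atom 1: F (halogen, monovalent) → 0 H
  atom 2: C, bond orders sum to 3 (valence 4) → 1 H
  atom 3: C, bond orders sum to 2 (valence 4) → 2 H
  atom 4: C, bond orders sum to 2 (valence 4) → 2 H
  atom 5: C, bond orders sum to 3 (valence 4) → 1 H
  atom 6: F (halogen, monovalent) → 0 H
  atom 7: C, bond orders sum to 2 (valence 4) → 2 H
  atom 8: C, bond orders sum to 3 (valence 4) → 1 H
  atom 9: C, bond orders sum to 4 (valence 4) → 0 H
  atom 10: C, bond orders sum to 1 (valence 4) → 3 H
  atom 11: O, bond orders sum to 2 (valence 2) → 0 H
Totals → C:8, H:12, F:2, O:1.

C8H12F2O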